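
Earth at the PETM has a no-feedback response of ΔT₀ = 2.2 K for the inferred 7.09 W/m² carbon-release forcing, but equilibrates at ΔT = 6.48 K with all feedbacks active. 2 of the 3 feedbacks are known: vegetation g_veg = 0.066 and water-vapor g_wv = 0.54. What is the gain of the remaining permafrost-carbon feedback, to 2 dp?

Amplification A = ΔT/ΔT₀ = 6.48/2.2 = 2.945.
Total gain g = 1 − 1/A = 1 − 1/2.945 = 0.6604.
Known gains sum to 0.066 + 0.54 = 0.606.
g_pf = 0.6604 − 0.606 = 0.05.

0.05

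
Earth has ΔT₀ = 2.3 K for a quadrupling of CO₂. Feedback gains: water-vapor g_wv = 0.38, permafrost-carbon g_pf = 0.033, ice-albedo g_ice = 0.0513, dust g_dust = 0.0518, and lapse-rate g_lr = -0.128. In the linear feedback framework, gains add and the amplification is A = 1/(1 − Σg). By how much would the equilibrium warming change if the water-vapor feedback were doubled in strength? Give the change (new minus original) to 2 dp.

6.16 K

Original: g = 0.3881, ΔT = 2.3/(1−0.3881) = 3.7588 K.
With doubled water-vapor: g' = 0.7681, ΔT' = 2.3/(1−0.7681) = 9.9181 K.
Change = 9.9181 − 3.7588 = 6.16 K.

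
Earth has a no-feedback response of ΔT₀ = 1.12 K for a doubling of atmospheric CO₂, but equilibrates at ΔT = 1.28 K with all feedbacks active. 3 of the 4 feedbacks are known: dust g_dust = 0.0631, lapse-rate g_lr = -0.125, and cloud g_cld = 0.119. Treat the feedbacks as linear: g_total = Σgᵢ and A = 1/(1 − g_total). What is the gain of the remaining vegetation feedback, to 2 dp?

Amplification A = ΔT/ΔT₀ = 1.28/1.12 = 1.143.
Total gain g = 1 − 1/A = 1 − 1/1.143 = 0.1251.
Known gains sum to 0.0631 − 0.125 + 0.119 = 0.0571.
g_veg = 0.1251 − 0.0571 = 0.07.

0.07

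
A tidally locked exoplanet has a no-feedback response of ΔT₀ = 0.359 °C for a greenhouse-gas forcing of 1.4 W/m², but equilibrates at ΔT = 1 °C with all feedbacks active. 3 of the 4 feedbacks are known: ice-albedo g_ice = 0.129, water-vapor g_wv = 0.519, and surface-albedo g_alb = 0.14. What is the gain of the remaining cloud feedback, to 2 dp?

-0.15

Amplification A = ΔT/ΔT₀ = 1/0.359 = 2.786.
Total gain g = 1 − 1/A = 1 − 1/2.786 = 0.6411.
Known gains sum to 0.129 + 0.519 + 0.14 = 0.788.
g_cld = 0.6411 − 0.788 = -0.15.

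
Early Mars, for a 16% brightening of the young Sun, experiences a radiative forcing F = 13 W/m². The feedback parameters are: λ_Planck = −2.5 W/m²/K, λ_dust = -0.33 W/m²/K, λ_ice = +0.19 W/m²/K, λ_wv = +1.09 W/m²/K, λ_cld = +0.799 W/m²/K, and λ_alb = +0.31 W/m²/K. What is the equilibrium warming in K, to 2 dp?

Net feedback parameter λ = (−2.5) + (-0.33) + (+0.19) + (+1.09) + (+0.799) + (+0.31) = -0.441 W/m²/K.
ΔT = −F/λ = −13/(-0.441) = 29.48 K.

29.48 K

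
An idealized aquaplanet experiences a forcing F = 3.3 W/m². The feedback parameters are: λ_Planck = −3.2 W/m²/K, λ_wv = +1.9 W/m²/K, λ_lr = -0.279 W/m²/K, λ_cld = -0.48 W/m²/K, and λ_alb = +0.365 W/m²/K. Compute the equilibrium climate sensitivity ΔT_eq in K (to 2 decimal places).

Net feedback parameter λ = (−3.2) + (+1.9) + (-0.279) + (-0.48) + (+0.365) = -1.694 W/m²/K.
ΔT = −F/λ = −3.3/(-1.694) = 1.95 K.

1.95 K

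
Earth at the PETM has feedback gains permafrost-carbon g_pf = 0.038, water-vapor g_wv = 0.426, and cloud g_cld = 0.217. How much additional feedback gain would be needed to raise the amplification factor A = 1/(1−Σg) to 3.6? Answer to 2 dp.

Current total gain = 0.681.
Target gain for A = 3.6: g* = 1 − 1/3.6 = 0.7222.
Additional gain needed = 0.7222 − 0.681 = 0.04.

0.04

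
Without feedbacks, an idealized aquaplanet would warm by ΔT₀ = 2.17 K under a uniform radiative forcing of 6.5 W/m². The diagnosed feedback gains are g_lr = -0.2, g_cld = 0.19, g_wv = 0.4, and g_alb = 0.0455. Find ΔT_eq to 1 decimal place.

3.8 K

Total gain g = -0.2 + 0.19 + 0.4 + 0.0455 = 0.4355.
Amplification A = 1/(1 − 0.4355) = 1.771.
ΔT = 2.17 × 1.771 = 3.8 K.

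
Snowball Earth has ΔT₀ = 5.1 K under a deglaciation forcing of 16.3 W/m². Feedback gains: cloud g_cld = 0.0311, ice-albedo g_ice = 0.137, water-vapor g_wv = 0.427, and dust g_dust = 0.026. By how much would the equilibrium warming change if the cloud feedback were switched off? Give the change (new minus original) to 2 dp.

-1.02 K

Original: g = 0.6211, ΔT = 5.1/(1−0.6211) = 13.4600 K.
Without cloud: g' = 0.59, ΔT' = 5.1/(1−0.59) = 12.4390 K.
Change = 12.4390 − 13.4600 = -1.02 K.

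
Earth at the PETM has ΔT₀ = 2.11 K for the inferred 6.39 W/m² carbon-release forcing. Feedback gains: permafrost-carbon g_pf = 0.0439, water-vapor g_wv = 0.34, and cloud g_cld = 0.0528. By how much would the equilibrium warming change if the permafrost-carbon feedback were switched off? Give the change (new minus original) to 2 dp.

-0.27 K

Original: g = 0.4367, ΔT = 2.11/(1−0.4367) = 3.7458 K.
Without permafrost-carbon: g' = 0.3928, ΔT' = 2.11/(1−0.3928) = 3.4750 K.
Change = 3.4750 − 3.7458 = -0.27 K.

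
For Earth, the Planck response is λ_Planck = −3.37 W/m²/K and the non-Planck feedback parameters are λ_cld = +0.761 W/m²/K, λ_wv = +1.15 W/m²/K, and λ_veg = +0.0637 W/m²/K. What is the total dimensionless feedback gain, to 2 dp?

Convert to gains: g_cld = 0.761/3.37 = 0.2258; g_wv = 1.15/3.37 = 0.3412; g_veg = 0.0637/3.37 = 0.0189.
Total gain g = 0.5859.

0.59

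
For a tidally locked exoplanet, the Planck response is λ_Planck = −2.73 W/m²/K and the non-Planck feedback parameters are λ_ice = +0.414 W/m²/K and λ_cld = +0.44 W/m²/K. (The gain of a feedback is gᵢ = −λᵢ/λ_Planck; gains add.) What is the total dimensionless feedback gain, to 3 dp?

0.313

Convert to gains: g_ice = 0.414/2.73 = 0.1516; g_cld = 0.44/2.73 = 0.1612.
Total gain g = 0.3128.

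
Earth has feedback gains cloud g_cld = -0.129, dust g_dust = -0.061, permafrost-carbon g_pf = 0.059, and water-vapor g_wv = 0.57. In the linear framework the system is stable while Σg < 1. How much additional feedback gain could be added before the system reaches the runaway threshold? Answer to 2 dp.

0.56

Current total gain = -0.129 − 0.061 + 0.059 + 0.57 = 0.439.
Margin to runaway = 1 − 0.439 = 0.56.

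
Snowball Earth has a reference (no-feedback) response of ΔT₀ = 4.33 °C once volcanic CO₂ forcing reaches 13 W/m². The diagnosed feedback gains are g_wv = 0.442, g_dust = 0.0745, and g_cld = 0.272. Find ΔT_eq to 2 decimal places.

Total gain g = 0.442 + 0.0745 + 0.272 = 0.7885.
Amplification A = 1/(1 − 0.7885) = 4.728.
ΔT = 4.33 × 4.728 = 20.47 °C.

20.47 °C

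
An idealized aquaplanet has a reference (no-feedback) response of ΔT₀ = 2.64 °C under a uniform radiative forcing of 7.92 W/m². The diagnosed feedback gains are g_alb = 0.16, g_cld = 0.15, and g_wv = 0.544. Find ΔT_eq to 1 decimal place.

Total gain g = 0.16 + 0.15 + 0.544 = 0.854.
Amplification A = 1/(1 − 0.854) = 6.849.
ΔT = 2.64 × 6.849 = 18.1 °C.

18.1 °C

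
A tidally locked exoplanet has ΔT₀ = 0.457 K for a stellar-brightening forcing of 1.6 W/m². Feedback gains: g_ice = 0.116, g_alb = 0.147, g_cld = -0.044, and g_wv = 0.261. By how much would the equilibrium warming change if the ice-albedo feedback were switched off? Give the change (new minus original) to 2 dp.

Original: g = 0.48, ΔT = 0.457/(1−0.48) = 0.8788 K.
Without ice-albedo: g' = 0.364, ΔT' = 0.457/(1−0.364) = 0.7186 K.
Change = 0.7186 − 0.8788 = -0.16 K.

-0.16 K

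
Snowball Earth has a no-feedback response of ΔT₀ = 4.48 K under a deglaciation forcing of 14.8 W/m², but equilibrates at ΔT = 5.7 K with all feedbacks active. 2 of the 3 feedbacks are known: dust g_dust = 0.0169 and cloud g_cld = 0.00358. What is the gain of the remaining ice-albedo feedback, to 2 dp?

0.19

Amplification A = ΔT/ΔT₀ = 5.7/4.48 = 1.272.
Total gain g = 1 − 1/A = 1 − 1/1.272 = 0.2138.
Known gains sum to 0.0169 + 0.00358 = 0.02048.
g_ice = 0.2138 − 0.02048 = 0.19.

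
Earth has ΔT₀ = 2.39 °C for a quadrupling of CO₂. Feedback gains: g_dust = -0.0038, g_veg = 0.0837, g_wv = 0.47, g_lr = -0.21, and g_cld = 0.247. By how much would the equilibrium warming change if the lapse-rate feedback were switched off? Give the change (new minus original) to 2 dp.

Original: g = 0.5869, ΔT = 2.39/(1−0.5869) = 5.7855 °C.
Without lapse-rate: g' = 0.7969, ΔT' = 2.39/(1−0.7969) = 11.7676 °C.
Change = 11.7676 − 5.7855 = 5.98 °C.

5.98 °C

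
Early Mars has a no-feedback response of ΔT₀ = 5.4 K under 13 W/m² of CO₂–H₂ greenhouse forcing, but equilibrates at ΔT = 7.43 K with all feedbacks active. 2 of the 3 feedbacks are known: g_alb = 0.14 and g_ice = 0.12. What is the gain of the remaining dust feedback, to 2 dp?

0.01

Amplification A = ΔT/ΔT₀ = 7.43/5.4 = 1.376.
Total gain g = 1 − 1/A = 1 − 1/1.376 = 0.2733.
Known gains sum to 0.14 + 0.12 = 0.26.
g_dust = 0.2733 − 0.26 = 0.01.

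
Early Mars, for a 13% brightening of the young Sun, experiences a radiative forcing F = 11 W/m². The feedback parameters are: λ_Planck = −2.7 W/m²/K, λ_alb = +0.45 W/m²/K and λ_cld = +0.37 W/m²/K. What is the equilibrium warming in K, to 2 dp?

5.85 K

Net feedback parameter λ = (−2.7) + (+0.45) + (+0.37) = -1.88 W/m²/K.
ΔT = −F/λ = −11/(-1.88) = 5.85 K.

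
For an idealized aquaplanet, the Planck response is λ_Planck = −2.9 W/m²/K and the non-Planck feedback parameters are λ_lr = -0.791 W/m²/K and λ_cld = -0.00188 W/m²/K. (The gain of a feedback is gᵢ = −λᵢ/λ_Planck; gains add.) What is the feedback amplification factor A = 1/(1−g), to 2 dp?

0.79

Convert to gains: g_lr = -0.791/2.9 = -0.2728; g_cld = -0.00188/2.9 = -0.000648.
Total gain g = -0.273448.
A = 1/(1 + 0.273448) = 0.79.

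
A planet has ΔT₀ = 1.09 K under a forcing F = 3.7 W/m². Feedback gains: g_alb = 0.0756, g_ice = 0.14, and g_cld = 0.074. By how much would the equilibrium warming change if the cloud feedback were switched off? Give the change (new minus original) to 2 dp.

-0.14 K

Original: g = 0.2896, ΔT = 1.09/(1−0.2896) = 1.5343 K.
Without cloud: g' = 0.2156, ΔT' = 1.09/(1−0.2156) = 1.3896 K.
Change = 1.3896 − 1.5343 = -0.14 K.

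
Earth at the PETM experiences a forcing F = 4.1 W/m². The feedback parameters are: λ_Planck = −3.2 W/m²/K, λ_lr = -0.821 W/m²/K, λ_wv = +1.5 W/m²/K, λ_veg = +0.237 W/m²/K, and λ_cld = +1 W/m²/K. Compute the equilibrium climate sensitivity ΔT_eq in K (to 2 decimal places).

Net feedback parameter λ = (−3.2) + (-0.821) + (+1.5) + (+0.237) + (+1) = -1.284 W/m²/K.
ΔT = −F/λ = −4.1/(-1.284) = 3.19 K.

3.19 K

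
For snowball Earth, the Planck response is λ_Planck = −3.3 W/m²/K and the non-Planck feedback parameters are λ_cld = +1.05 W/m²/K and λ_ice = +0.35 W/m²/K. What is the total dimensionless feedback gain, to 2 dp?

Convert to gains: g_cld = 1.05/3.3 = 0.3182; g_ice = 0.35/3.3 = 0.1061.
Total gain g = 0.4243.

0.42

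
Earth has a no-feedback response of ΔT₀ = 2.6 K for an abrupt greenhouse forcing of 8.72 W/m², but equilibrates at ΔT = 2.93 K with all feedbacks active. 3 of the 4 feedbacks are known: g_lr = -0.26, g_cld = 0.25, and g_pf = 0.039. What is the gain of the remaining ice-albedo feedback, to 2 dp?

0.08

Amplification A = ΔT/ΔT₀ = 2.93/2.6 = 1.127.
Total gain g = 1 − 1/A = 1 − 1/1.127 = 0.1127.
Known gains sum to -0.26 + 0.25 + 0.039 = 0.029.
g_ice = 0.1127 − 0.029 = 0.08.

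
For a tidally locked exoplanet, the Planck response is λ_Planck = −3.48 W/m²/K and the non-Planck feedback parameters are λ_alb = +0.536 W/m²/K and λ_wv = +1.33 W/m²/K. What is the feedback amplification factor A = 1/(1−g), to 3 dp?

Convert to gains: g_alb = 0.536/3.48 = 0.154; g_wv = 1.33/3.48 = 0.3822.
Total gain g = 0.5362.
A = 1/(1 − 0.5362) = 2.156.

2.156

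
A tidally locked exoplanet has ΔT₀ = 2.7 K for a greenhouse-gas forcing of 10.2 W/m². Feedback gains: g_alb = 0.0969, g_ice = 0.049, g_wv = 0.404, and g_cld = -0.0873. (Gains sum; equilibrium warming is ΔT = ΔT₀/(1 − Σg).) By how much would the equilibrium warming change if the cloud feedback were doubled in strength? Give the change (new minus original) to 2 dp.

-0.70 K

Original: g = 0.4626, ΔT = 2.7/(1−0.4626) = 5.0242 K.
With doubled cloud: g' = 0.3753, ΔT' = 2.7/(1−0.3753) = 4.3221 K.
Change = 4.3221 − 5.0242 = -0.70 K.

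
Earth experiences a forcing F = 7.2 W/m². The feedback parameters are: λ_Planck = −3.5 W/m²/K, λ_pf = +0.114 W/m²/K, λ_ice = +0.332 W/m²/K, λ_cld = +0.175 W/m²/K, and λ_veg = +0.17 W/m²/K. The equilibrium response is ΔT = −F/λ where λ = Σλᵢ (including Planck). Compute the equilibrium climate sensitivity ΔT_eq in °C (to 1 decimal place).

Net feedback parameter λ = (−3.5) + (+0.114) + (+0.332) + (+0.175) + (+0.17) = -2.709 W/m²/K.
ΔT = −F/λ = −7.2/(-2.709) = 2.7 °C.

2.7 °C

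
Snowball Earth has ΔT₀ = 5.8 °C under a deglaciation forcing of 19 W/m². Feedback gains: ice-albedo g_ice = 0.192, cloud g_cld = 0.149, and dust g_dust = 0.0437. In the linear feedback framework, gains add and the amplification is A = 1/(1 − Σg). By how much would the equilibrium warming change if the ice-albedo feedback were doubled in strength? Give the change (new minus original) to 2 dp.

4.28 °C

Original: g = 0.3847, ΔT = 5.8/(1−0.3847) = 9.4263 °C.
With doubled ice-albedo: g' = 0.5767, ΔT' = 5.8/(1−0.5767) = 13.7019 °C.
Change = 13.7019 − 9.4263 = 4.28 °C.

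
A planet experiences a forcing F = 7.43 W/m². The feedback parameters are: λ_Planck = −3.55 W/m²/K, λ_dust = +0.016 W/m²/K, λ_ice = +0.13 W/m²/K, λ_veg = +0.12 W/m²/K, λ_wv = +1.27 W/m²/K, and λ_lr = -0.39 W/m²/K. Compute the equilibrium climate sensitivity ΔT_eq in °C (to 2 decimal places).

3.09 °C

Net feedback parameter λ = (−3.55) + (+0.016) + (+0.13) + (+0.12) + (+1.27) + (-0.39) = -2.404 W/m²/K.
ΔT = −F/λ = −7.43/(-2.404) = 3.09 °C.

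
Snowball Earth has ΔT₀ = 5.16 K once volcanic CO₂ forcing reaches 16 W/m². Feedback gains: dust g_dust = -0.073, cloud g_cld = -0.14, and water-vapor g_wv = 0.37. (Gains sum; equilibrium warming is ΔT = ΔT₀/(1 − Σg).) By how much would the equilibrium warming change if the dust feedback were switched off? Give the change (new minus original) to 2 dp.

Original: g = 0.157, ΔT = 5.16/(1−0.157) = 6.1210 K.
Without dust: g' = 0.23, ΔT' = 5.16/(1−0.23) = 6.7013 K.
Change = 6.7013 − 6.1210 = 0.58 K.

0.58 K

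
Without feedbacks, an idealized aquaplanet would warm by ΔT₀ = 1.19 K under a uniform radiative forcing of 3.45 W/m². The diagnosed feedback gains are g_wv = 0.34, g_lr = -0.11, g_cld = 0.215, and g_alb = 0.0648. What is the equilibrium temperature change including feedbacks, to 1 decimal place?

2.4 K

Total gain g = 0.34 − 0.11 + 0.215 + 0.0648 = 0.5098.
Amplification A = 1/(1 − 0.5098) = 2.04.
ΔT = 1.19 × 2.04 = 2.4 K.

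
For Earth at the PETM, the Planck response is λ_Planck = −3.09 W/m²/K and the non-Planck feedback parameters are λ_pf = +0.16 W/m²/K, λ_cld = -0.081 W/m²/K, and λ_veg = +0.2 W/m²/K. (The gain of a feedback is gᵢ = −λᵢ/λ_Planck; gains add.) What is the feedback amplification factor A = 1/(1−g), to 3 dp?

1.099

Convert to gains: g_pf = 0.16/3.09 = 0.05178; g_cld = -0.081/3.09 = -0.02621; g_veg = 0.2/3.09 = 0.06472.
Total gain g = 0.09029.
A = 1/(1 − 0.09029) = 1.099.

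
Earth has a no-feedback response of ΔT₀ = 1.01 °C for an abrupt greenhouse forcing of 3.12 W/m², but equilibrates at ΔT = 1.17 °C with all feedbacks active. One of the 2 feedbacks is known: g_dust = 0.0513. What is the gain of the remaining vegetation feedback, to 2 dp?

Amplification A = ΔT/ΔT₀ = 1.17/1.01 = 1.158.
Total gain g = 1 − 1/A = 1 − 1/1.158 = 0.1364.
The known gain is 0.0513.
g_veg = 0.1364 − 0.0513 = 0.09.

0.09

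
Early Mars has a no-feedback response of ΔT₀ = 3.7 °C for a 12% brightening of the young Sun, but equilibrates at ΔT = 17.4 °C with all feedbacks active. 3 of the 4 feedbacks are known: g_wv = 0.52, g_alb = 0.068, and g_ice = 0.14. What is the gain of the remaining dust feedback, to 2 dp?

0.06

Amplification A = ΔT/ΔT₀ = 17.4/3.7 = 4.703.
Total gain g = 1 − 1/A = 1 − 1/4.703 = 0.7874.
Known gains sum to 0.52 + 0.068 + 0.14 = 0.728.
g_dust = 0.7874 − 0.728 = 0.06.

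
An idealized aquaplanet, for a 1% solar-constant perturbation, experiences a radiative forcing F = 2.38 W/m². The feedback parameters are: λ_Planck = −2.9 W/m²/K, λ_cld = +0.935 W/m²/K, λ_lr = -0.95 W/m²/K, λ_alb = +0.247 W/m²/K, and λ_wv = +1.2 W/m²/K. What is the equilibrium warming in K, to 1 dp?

Net feedback parameter λ = (−2.9) + (+0.935) + (-0.95) + (+0.247) + (+1.2) = -1.468 W/m²/K.
ΔT = −F/λ = −2.38/(-1.468) = 1.6 K.

1.6 K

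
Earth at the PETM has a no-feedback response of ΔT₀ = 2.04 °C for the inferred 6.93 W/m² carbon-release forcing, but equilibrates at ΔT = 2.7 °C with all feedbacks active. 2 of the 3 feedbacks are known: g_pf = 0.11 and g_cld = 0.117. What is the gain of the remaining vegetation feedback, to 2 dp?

0.02

Amplification A = ΔT/ΔT₀ = 2.7/2.04 = 1.324.
Total gain g = 1 − 1/A = 1 − 1/1.324 = 0.2447.
Known gains sum to 0.11 + 0.117 = 0.227.
g_veg = 0.2447 − 0.227 = 0.02.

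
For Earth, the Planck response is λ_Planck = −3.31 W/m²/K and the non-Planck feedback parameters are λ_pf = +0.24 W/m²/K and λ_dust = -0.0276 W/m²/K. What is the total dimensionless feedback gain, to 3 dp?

0.064

Convert to gains: g_pf = 0.24/3.31 = 0.07251; g_dust = -0.0276/3.31 = -0.008338.
Total gain g = 0.064172.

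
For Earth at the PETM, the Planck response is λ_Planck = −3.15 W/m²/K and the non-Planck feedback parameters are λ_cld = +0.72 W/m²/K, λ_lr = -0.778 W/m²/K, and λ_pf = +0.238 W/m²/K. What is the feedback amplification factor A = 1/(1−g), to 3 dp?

Convert to gains: g_cld = 0.72/3.15 = 0.2286; g_lr = -0.778/3.15 = -0.247; g_pf = 0.238/3.15 = 0.07556.
Total gain g = 0.05716.
A = 1/(1 − 0.05716) = 1.061.

1.061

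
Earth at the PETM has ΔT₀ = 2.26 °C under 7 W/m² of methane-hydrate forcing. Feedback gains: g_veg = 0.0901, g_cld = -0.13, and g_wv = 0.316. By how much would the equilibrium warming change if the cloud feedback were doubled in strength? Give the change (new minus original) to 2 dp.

-0.48 °C

Original: g = 0.2761, ΔT = 2.26/(1−0.2761) = 3.1220 °C.
With doubled cloud: g' = 0.1461, ΔT' = 2.26/(1−0.1461) = 2.6467 °C.
Change = 2.6467 − 3.1220 = -0.48 °C.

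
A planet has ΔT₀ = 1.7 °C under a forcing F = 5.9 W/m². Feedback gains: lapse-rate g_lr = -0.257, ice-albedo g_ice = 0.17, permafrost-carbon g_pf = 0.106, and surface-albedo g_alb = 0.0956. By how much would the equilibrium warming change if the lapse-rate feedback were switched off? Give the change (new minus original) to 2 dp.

Original: g = 0.1146, ΔT = 1.7/(1−0.1146) = 1.9200 °C.
Without lapse-rate: g' = 0.3716, ΔT' = 1.7/(1−0.3716) = 2.7053 °C.
Change = 2.7053 − 1.9200 = 0.79 °C.

0.79 °C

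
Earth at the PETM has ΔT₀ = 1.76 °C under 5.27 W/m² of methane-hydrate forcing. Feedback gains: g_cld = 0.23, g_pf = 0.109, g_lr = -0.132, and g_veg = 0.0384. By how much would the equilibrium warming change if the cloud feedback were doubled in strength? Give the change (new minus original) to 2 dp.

1.02 °C

Original: g = 0.2454, ΔT = 1.76/(1−0.2454) = 2.3324 °C.
With doubled cloud: g' = 0.4754, ΔT' = 1.76/(1−0.4754) = 3.3549 °C.
Change = 3.3549 − 2.3324 = 1.02 °C.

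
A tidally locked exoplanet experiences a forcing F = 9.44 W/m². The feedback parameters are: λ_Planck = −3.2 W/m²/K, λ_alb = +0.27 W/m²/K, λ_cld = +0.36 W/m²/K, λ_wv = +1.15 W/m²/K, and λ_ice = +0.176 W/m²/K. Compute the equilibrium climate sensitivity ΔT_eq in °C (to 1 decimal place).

Net feedback parameter λ = (−3.2) + (+0.27) + (+0.36) + (+1.15) + (+0.176) = -1.244 W/m²/K.
ΔT = −F/λ = −9.44/(-1.244) = 7.6 °C.

7.6 °C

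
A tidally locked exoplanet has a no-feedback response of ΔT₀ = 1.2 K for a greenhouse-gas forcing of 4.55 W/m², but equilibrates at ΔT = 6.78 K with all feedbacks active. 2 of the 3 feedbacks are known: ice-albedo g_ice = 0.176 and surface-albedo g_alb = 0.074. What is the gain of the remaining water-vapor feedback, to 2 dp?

Amplification A = ΔT/ΔT₀ = 6.78/1.2 = 5.65.
Total gain g = 1 − 1/A = 1 − 1/5.65 = 0.823.
Known gains sum to 0.176 + 0.074 = 0.25.
g_wv = 0.823 − 0.25 = 0.57.

0.57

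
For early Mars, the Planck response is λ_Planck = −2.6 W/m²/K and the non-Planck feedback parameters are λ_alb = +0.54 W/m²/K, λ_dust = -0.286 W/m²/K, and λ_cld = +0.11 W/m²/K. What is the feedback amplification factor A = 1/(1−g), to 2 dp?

1.16

Convert to gains: g_alb = 0.54/2.6 = 0.2077; g_dust = -0.286/2.6 = -0.11; g_cld = 0.11/2.6 = 0.04231.
Total gain g = 0.14001.
A = 1/(1 − 0.14001) = 1.16.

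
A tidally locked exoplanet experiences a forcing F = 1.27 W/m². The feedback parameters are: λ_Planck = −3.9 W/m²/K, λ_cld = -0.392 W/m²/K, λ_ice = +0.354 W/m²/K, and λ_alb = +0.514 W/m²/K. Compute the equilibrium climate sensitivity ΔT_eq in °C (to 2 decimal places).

Net feedback parameter λ = (−3.9) + (-0.392) + (+0.354) + (+0.514) = -3.424 W/m²/K.
ΔT = −F/λ = −1.27/(-3.424) = 0.37 °C.

0.37 °C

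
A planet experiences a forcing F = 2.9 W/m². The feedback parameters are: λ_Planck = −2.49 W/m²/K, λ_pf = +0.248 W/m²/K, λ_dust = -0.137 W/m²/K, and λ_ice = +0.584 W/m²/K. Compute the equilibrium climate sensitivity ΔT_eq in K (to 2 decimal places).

1.62 K

Net feedback parameter λ = (−2.49) + (+0.248) + (-0.137) + (+0.584) = -1.795 W/m²/K.
ΔT = −F/λ = −2.9/(-1.795) = 1.62 K.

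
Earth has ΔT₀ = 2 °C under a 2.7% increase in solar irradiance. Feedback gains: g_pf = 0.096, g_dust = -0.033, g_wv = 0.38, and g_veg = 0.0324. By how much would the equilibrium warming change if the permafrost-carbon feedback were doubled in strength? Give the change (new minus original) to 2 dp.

Original: g = 0.4754, ΔT = 2/(1−0.4754) = 3.8124 °C.
With doubled permafrost-carbon: g' = 0.5714, ΔT' = 2/(1−0.5714) = 4.6664 °C.
Change = 4.6664 − 3.8124 = 0.85 °C.

0.85 °C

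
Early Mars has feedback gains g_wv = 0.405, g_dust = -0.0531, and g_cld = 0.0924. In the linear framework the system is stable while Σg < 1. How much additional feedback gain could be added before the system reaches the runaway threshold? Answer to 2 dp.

Current total gain = 0.405 − 0.0531 + 0.0924 = 0.4443.
Margin to runaway = 1 − 0.4443 = 0.56.

0.56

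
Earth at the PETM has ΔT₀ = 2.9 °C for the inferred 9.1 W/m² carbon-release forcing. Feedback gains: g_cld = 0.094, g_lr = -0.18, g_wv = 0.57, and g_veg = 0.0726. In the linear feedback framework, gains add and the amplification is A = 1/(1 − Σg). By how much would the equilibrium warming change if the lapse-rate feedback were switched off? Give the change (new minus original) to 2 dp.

4.47 °C

Original: g = 0.5566, ΔT = 2.9/(1−0.5566) = 6.5404 °C.
Without lapse-rate: g' = 0.7366, ΔT' = 2.9/(1−0.7366) = 11.0099 °C.
Change = 11.0099 − 6.5404 = 4.47 °C.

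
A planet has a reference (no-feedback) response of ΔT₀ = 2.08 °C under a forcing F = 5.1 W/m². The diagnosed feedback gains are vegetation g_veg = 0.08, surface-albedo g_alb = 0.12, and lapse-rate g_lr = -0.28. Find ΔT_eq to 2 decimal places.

Total gain g = 0.08 + 0.12 − 0.28 = -0.08.
Amplification A = 1/(1 + 0.08) = 0.9259.
ΔT = 2.08 × 0.9259 = 1.93 °C.

1.93 °C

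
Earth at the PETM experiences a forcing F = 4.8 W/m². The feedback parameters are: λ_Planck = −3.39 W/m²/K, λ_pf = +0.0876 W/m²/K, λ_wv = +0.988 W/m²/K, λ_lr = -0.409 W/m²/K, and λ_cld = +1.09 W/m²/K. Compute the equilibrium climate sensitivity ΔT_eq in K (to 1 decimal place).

Net feedback parameter λ = (−3.39) + (+0.0876) + (+0.988) + (-0.409) + (+1.09) = -1.6334 W/m²/K.
ΔT = −F/λ = −4.8/(-1.6334) = 2.9 K.

2.9 K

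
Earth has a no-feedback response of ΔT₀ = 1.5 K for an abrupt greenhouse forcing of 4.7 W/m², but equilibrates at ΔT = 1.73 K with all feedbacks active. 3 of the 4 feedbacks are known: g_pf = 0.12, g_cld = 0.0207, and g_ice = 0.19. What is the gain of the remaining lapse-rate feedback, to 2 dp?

-0.20

Amplification A = ΔT/ΔT₀ = 1.73/1.5 = 1.153.
Total gain g = 1 − 1/A = 1 − 1/1.153 = 0.1327.
Known gains sum to 0.12 + 0.0207 + 0.19 = 0.3307.
g_lr = 0.1327 − 0.3307 = -0.20.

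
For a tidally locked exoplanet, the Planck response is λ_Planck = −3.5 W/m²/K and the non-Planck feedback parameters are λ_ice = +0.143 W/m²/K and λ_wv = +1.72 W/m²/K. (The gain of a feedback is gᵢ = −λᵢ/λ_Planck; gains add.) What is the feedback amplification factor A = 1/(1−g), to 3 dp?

Convert to gains: g_ice = 0.143/3.5 = 0.04086; g_wv = 1.72/3.5 = 0.4914.
Total gain g = 0.53226.
A = 1/(1 − 0.53226) = 2.138.

2.138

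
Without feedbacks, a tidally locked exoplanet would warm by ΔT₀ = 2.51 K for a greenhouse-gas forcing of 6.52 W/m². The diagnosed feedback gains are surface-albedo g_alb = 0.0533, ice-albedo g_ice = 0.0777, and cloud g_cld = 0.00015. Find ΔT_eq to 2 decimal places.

2.89 K

Total gain g = 0.0533 + 0.0777 + 0.00015 = 0.13115.
Amplification A = 1/(1 − 0.13115) = 1.151.
ΔT = 2.51 × 1.151 = 2.89 K.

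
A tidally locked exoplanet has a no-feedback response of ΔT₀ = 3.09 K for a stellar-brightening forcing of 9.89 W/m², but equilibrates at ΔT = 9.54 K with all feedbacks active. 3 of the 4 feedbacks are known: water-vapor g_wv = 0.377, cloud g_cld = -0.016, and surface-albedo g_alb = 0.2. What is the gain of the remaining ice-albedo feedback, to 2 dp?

Amplification A = ΔT/ΔT₀ = 9.54/3.09 = 3.087.
Total gain g = 1 − 1/A = 1 − 1/3.087 = 0.6761.
Known gains sum to 0.377 − 0.016 + 0.2 = 0.561.
g_ice = 0.6761 − 0.561 = 0.12.

0.12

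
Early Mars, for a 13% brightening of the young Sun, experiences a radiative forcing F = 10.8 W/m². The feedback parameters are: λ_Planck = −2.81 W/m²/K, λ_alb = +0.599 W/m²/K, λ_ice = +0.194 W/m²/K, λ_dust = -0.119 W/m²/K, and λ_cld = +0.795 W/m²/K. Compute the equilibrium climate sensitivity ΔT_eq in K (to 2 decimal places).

8.05 K

Net feedback parameter λ = (−2.81) + (+0.599) + (+0.194) + (-0.119) + (+0.795) = -1.341 W/m²/K.
ΔT = −F/λ = −10.8/(-1.341) = 8.05 K.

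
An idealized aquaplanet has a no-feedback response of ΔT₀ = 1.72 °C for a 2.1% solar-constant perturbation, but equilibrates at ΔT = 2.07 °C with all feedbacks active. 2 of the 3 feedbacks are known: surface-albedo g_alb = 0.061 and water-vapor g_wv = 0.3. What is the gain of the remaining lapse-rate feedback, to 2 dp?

Amplification A = ΔT/ΔT₀ = 2.07/1.72 = 1.203.
Total gain g = 1 − 1/A = 1 − 1/1.203 = 0.1687.
Known gains sum to 0.061 + 0.3 = 0.361.
g_lr = 0.1687 − 0.361 = -0.19.

-0.19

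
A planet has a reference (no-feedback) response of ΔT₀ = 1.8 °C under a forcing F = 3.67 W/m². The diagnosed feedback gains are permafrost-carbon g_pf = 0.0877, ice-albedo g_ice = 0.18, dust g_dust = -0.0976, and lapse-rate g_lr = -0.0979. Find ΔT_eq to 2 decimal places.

1.94 °C

Total gain g = 0.0877 + 0.18 − 0.0976 − 0.0979 = 0.0722.
Amplification A = 1/(1 − 0.0722) = 1.078.
ΔT = 1.8 × 1.078 = 1.94 °C.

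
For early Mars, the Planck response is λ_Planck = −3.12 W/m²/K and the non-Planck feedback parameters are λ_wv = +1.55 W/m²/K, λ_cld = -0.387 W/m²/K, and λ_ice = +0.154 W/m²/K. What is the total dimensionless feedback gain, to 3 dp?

0.422

Convert to gains: g_wv = 1.55/3.12 = 0.4968; g_cld = -0.387/3.12 = -0.124; g_ice = 0.154/3.12 = 0.04936.
Total gain g = 0.42216.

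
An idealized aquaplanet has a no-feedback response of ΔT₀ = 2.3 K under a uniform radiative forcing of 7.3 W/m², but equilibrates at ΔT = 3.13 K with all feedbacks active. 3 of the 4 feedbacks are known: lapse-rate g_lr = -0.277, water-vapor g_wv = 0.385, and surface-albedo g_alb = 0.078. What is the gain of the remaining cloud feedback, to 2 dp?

Amplification A = ΔT/ΔT₀ = 3.13/2.3 = 1.361.
Total gain g = 1 − 1/A = 1 − 1/1.361 = 0.2652.
Known gains sum to -0.277 + 0.385 + 0.078 = 0.186.
g_cld = 0.2652 − 0.186 = 0.08.

0.08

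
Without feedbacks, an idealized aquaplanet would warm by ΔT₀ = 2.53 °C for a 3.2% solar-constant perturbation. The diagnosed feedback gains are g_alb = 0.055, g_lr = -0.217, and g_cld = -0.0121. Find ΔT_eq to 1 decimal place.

Total gain g = 0.055 − 0.217 − 0.0121 = -0.1741.
Amplification A = 1/(1 + 0.1741) = 0.8517.
ΔT = 2.53 × 0.8517 = 2.2 °C.

2.2 °C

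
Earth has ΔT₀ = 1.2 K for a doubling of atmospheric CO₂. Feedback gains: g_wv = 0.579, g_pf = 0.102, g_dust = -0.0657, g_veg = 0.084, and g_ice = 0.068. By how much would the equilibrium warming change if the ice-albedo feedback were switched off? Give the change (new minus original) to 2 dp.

Original: g = 0.7673, ΔT = 1.2/(1−0.7673) = 5.1569 K.
Without ice-albedo: g' = 0.6993, ΔT' = 1.2/(1−0.6993) = 3.9907 K.
Change = 3.9907 − 5.1569 = -1.17 K.

-1.17 K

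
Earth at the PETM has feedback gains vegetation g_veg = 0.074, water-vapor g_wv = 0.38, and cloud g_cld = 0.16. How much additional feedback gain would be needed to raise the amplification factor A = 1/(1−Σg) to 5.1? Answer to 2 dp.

0.19

Current total gain = 0.614.
Target gain for A = 5.1: g* = 1 − 1/5.1 = 0.8039.
Additional gain needed = 0.8039 − 0.614 = 0.19.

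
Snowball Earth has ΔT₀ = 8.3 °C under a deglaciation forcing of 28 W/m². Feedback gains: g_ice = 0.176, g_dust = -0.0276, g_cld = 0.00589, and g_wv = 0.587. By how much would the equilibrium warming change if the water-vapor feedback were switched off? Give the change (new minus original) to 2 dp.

Original: g = 0.74129, ΔT = 8.3/(1−0.74129) = 32.0823 °C.
Without water-vapor: g' = 0.15429, ΔT' = 8.3/(1−0.15429) = 9.8142 °C.
Change = 9.8142 − 32.0823 = -22.27 °C.

-22.27 °C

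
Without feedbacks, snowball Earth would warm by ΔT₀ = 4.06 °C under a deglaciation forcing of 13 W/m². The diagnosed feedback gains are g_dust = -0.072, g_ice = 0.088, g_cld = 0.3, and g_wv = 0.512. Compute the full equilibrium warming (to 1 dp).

23.6 °C

Total gain g = -0.072 + 0.088 + 0.3 + 0.512 = 0.828.
Amplification A = 1/(1 − 0.828) = 5.814.
ΔT = 4.06 × 5.814 = 23.6 °C.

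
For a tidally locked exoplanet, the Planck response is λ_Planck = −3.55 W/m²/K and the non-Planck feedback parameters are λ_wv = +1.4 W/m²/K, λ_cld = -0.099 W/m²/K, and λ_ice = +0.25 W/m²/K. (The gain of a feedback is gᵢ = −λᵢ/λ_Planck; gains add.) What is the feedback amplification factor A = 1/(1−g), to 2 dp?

Convert to gains: g_wv = 1.4/3.55 = 0.3944; g_cld = -0.099/3.55 = -0.02789; g_ice = 0.25/3.55 = 0.07042.
Total gain g = 0.43693.
A = 1/(1 − 0.43693) = 1.78.

1.78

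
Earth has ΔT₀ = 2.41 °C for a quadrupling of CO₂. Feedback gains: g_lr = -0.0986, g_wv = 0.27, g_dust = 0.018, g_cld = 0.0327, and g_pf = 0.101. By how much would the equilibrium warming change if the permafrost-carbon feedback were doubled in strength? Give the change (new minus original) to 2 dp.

0.62 °C

Original: g = 0.3231, ΔT = 2.41/(1−0.3231) = 3.5603 °C.
With doubled permafrost-carbon: g' = 0.4241, ΔT' = 2.41/(1−0.4241) = 4.1848 °C.
Change = 4.1848 − 3.5603 = 0.62 °C.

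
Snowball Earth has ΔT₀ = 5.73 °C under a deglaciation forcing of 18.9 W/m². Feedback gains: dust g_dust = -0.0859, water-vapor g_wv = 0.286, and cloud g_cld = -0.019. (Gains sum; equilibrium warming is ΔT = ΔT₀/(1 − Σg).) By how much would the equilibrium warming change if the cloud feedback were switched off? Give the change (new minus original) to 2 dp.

Original: g = 0.1811, ΔT = 5.73/(1−0.1811) = 6.9972 °C.
Without cloud: g' = 0.2001, ΔT' = 5.73/(1−0.2001) = 7.1634 °C.
Change = 7.1634 − 6.9972 = 0.17 °C.

0.17 °C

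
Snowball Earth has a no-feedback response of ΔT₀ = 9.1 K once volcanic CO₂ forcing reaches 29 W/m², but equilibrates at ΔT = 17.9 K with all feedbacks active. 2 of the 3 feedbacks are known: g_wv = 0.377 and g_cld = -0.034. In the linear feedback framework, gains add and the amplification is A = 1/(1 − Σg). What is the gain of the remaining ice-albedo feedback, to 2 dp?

0.15

Amplification A = ΔT/ΔT₀ = 17.9/9.1 = 1.967.
Total gain g = 1 − 1/A = 1 − 1/1.967 = 0.4916.
Known gains sum to 0.377 − 0.034 = 0.343.
g_ice = 0.4916 − 0.343 = 0.15.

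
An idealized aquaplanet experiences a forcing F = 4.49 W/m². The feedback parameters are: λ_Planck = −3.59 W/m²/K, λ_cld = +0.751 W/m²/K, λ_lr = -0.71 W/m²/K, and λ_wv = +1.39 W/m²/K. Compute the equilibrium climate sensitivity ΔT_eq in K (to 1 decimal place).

Net feedback parameter λ = (−3.59) + (+0.751) + (-0.71) + (+1.39) = -2.159 W/m²/K.
ΔT = −F/λ = −4.49/(-2.159) = 2.1 K.

2.1 K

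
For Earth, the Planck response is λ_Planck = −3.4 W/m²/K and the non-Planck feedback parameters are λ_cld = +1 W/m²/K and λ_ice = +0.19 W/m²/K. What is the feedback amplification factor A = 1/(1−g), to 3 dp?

Convert to gains: g_cld = 1/3.4 = 0.2941; g_ice = 0.19/3.4 = 0.05588.
Total gain g = 0.34998.
A = 1/(1 − 0.34998) = 1.538.

1.538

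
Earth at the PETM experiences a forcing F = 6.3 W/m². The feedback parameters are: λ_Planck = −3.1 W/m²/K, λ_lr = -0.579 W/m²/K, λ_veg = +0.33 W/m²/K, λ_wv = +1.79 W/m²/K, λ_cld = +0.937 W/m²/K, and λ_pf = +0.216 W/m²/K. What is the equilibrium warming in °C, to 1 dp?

15.5 °C

Net feedback parameter λ = (−3.1) + (-0.579) + (+0.33) + (+1.79) + (+0.937) + (+0.216) = -0.406 W/m²/K.
ΔT = −F/λ = −6.3/(-0.406) = 15.5 °C.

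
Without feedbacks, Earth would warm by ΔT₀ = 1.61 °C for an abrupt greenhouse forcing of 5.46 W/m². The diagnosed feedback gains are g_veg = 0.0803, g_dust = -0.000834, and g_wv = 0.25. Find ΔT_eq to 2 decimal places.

Total gain g = 0.0803 − 0.000834 + 0.25 = 0.329466.
Amplification A = 1/(1 − 0.329466) = 1.491.
ΔT = 1.61 × 1.491 = 2.40 °C.

2.40 °C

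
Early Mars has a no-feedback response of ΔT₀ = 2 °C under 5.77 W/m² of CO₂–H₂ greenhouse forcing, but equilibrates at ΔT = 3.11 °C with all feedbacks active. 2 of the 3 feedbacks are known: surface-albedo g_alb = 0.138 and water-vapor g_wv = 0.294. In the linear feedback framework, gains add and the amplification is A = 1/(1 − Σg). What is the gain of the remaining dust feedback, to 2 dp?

Amplification A = ΔT/ΔT₀ = 3.11/2 = 1.555.
Total gain g = 1 − 1/A = 1 − 1/1.555 = 0.3569.
Known gains sum to 0.138 + 0.294 = 0.432.
g_dust = 0.3569 − 0.432 = -0.08.

-0.08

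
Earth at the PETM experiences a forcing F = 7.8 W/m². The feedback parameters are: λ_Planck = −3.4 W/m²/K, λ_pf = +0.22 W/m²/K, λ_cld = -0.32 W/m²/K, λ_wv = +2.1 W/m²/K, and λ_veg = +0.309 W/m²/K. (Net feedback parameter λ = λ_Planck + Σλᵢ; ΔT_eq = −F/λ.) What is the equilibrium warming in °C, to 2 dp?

Net feedback parameter λ = (−3.4) + (+0.22) + (-0.32) + (+2.1) + (+0.309) = -1.091 W/m²/K.
ΔT = −F/λ = −7.8/(-1.091) = 7.15 °C.

7.15 °C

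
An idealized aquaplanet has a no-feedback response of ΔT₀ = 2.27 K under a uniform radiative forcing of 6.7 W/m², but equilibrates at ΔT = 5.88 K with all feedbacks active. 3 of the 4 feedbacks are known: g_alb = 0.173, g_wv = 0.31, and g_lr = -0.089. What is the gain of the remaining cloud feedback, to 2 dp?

0.22

Amplification A = ΔT/ΔT₀ = 5.88/2.27 = 2.59.
Total gain g = 1 − 1/A = 1 − 1/2.59 = 0.6139.
Known gains sum to 0.173 + 0.31 − 0.089 = 0.394.
g_cld = 0.6139 − 0.394 = 0.22.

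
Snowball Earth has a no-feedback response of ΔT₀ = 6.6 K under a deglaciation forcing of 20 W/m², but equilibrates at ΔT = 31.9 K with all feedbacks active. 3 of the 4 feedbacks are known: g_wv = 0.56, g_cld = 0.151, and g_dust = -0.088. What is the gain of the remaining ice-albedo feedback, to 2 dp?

Amplification A = ΔT/ΔT₀ = 31.9/6.6 = 4.833.
Total gain g = 1 − 1/A = 1 − 1/4.833 = 0.7931.
Known gains sum to 0.56 + 0.151 − 0.088 = 0.623.
g_ice = 0.7931 − 0.623 = 0.17.

0.17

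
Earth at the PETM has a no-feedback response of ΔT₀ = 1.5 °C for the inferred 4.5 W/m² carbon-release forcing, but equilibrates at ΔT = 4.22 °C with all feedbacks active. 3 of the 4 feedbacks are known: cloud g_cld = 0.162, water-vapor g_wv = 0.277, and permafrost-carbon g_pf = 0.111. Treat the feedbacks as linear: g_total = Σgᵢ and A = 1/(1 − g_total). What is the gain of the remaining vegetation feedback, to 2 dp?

0.09

Amplification A = ΔT/ΔT₀ = 4.22/1.5 = 2.813.
Total gain g = 1 − 1/A = 1 − 1/2.813 = 0.6445.
Known gains sum to 0.162 + 0.277 + 0.111 = 0.55.
g_veg = 0.6445 − 0.55 = 0.09.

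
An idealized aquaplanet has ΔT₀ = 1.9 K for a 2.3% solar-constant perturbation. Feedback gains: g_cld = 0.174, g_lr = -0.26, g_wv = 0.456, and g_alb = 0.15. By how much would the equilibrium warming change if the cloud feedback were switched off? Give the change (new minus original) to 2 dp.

-1.05 K

Original: g = 0.52, ΔT = 1.9/(1−0.52) = 3.9583 K.
Without cloud: g' = 0.346, ΔT' = 1.9/(1−0.346) = 2.9052 K.
Change = 2.9052 − 3.9583 = -1.05 K.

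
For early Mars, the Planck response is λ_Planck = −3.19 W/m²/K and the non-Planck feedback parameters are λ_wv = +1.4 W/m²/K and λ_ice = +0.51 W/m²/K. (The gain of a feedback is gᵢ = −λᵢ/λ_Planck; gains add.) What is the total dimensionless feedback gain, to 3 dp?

Convert to gains: g_wv = 1.4/3.19 = 0.4389; g_ice = 0.51/3.19 = 0.1599.
Total gain g = 0.5988.

0.599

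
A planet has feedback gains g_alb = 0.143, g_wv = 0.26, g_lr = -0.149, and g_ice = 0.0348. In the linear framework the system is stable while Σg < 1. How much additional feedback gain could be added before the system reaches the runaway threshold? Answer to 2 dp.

0.71

Current total gain = 0.143 + 0.26 − 0.149 + 0.0348 = 0.2888.
Margin to runaway = 1 − 0.2888 = 0.71.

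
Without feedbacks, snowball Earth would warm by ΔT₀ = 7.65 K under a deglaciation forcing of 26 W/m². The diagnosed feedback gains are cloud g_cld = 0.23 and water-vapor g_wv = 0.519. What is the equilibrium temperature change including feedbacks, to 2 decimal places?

30.48 K

Total gain g = 0.23 + 0.519 = 0.749.
Amplification A = 1/(1 − 0.749) = 3.984.
ΔT = 7.65 × 3.984 = 30.48 K.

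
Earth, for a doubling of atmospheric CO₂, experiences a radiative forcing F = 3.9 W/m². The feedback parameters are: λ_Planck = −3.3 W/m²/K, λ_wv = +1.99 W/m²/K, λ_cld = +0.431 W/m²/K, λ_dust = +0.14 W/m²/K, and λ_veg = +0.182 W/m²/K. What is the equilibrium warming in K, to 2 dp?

7.00 K

Net feedback parameter λ = (−3.3) + (+1.99) + (+0.431) + (+0.14) + (+0.182) = -0.557 W/m²/K.
ΔT = −F/λ = −3.9/(-0.557) = 7.00 K.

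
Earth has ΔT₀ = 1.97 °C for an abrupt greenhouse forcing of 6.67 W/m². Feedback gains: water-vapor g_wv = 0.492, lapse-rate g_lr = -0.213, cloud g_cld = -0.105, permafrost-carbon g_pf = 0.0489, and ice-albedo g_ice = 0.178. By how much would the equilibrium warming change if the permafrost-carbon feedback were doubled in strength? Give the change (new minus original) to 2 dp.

0.29 °C

Original: g = 0.4009, ΔT = 1.97/(1−0.4009) = 3.2883 °C.
With doubled permafrost-carbon: g' = 0.4498, ΔT' = 1.97/(1−0.4498) = 3.5805 °C.
Change = 3.5805 − 3.2883 = 0.29 °C.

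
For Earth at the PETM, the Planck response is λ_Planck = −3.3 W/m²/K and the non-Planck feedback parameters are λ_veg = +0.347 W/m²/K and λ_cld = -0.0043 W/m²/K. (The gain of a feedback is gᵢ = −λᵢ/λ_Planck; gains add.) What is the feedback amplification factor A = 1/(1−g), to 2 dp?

Convert to gains: g_veg = 0.347/3.3 = 0.1052; g_cld = -0.0043/3.3 = -0.001303.
Total gain g = 0.103897.
A = 1/(1 − 0.103897) = 1.12.

1.12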